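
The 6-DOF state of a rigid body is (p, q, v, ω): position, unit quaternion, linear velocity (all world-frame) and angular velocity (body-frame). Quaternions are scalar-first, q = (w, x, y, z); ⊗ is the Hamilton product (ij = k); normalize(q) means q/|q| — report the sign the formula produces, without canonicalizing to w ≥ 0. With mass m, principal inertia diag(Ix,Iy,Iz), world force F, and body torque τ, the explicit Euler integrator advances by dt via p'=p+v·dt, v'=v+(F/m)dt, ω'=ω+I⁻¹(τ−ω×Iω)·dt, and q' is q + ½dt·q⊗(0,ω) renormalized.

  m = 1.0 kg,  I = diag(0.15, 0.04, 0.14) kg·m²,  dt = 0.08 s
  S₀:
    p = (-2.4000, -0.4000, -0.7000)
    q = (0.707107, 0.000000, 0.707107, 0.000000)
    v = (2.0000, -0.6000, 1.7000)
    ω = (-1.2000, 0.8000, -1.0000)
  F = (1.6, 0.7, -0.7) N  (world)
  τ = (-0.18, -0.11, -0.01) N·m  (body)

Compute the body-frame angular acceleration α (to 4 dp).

ω×(Iω) gyroscopic = (-0.0800, 0.0120, 0.1056)
angular accel α = (-0.6667, -3.0500, -0.8257)

α = (-0.6667, -3.0500, -0.8257)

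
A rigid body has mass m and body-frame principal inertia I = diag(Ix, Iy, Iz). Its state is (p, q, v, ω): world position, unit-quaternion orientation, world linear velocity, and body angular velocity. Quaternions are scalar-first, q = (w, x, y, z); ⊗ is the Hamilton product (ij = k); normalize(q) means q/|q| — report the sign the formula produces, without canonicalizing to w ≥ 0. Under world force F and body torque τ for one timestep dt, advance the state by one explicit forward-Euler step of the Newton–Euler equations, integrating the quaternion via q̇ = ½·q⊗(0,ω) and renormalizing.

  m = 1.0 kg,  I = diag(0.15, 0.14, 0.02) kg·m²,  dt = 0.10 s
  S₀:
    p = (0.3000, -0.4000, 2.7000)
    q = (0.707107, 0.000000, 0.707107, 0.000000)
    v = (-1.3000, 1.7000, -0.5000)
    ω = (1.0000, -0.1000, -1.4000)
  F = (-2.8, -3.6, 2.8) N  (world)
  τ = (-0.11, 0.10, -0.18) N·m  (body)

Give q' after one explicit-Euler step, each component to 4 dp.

q' = (0.7080, -0.0141, 0.7010, -0.0845)

Hamilton product q⊗(0,ω) = (0.0707107, -0.2828428, -0.0707107, -1.6970568)
q' = normalize(q + ½dt·q⊗(0,ω)) = (0.7080, -0.0141, 0.7010, -0.0845)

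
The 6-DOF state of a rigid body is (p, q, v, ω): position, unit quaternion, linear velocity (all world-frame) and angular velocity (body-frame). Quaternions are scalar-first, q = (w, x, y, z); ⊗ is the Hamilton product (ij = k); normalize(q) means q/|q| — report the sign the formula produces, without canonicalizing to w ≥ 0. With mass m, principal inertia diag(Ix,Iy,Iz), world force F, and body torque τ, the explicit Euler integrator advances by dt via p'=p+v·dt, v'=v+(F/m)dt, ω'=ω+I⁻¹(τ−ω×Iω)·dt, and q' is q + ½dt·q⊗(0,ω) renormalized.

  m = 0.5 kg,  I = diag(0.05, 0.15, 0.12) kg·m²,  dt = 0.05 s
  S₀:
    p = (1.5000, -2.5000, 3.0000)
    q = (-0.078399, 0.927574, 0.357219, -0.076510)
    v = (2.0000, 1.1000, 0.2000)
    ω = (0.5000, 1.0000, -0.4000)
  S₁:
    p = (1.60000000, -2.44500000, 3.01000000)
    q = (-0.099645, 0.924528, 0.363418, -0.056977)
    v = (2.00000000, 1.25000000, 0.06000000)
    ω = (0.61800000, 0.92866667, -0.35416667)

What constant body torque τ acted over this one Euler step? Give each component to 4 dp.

τ = (0.1300, -0.2000, 0.1600)

rate change Δω = (0.11800000, -0.07133333, 0.04583333)
precession coupling = (0.0120, 0.0140, 0.0500)
τ = I·(Δω/dt) + ω₀×(Iω₀) = (0.1300, -0.2000, 0.1600)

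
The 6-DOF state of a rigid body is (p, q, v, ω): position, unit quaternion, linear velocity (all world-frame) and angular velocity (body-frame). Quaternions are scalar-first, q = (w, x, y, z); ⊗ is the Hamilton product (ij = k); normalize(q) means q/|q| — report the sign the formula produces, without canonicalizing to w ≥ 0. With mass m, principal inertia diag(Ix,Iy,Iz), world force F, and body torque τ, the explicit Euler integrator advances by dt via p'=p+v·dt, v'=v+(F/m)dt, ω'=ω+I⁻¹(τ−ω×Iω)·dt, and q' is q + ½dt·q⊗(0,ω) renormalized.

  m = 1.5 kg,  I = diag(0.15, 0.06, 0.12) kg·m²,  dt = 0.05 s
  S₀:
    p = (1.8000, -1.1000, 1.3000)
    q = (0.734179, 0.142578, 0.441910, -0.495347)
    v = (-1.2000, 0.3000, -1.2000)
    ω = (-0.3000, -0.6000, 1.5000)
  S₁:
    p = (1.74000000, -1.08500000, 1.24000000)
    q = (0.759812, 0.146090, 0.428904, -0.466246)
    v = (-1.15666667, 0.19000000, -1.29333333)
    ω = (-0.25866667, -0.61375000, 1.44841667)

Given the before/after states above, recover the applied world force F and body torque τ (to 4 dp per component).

Δv = v₁−v₀ = (0.04333333, -0.11000000, -0.09333333)
F = m·Δv/dt = (1.3000, -3.3000, -2.8000)
ω₁ − ω₀ = (0.04133333, -0.01375000, -0.05158333)
precession coupling = (-0.0540, -0.0135, -0.0162)
I·α + gyro = (0.0700, -0.0300, -0.1400)

F = (1.3000, -3.3000, -2.8000)
τ = (0.0700, -0.0300, -0.1400)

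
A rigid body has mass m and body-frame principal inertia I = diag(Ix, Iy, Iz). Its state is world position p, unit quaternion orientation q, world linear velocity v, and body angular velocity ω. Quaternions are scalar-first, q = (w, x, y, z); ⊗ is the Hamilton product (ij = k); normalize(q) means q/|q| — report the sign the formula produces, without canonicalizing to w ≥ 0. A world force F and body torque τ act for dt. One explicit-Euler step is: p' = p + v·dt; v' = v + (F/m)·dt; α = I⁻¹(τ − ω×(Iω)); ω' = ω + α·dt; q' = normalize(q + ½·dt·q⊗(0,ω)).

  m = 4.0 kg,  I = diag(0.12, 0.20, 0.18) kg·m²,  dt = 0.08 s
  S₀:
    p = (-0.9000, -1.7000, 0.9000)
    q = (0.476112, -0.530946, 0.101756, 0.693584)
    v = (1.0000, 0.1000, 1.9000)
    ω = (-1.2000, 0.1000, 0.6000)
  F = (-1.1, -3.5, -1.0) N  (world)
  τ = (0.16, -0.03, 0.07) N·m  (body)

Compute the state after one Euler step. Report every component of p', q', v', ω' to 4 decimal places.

p' = (-0.8200, -1.6920, 1.0520)
q' = (0.4329, -0.5533, 0.0830, 0.7067)
v' = (0.9780, 0.0300, 1.8800)
ω' = (-1.0925, 0.0707, 0.6354)

p' = p + v·dt = (-0.8200, -1.6920, 1.0520)
v + (F/m)dt = (0.9780, 0.0300, 1.8800)
(τ − ω×Iω)/I = (1.3433, -0.3660, 0.4422)
ω + α·dt = (-1.0925, 0.0707, 0.6354)
2q̇ = q⊗(0,ω) = (-1.0634612, -0.5796392, -0.4661220, 0.3546798)
q' = normalize(q + ½dt·q⊗(0,ω)) = (0.4329, -0.5533, 0.0830, 0.7067)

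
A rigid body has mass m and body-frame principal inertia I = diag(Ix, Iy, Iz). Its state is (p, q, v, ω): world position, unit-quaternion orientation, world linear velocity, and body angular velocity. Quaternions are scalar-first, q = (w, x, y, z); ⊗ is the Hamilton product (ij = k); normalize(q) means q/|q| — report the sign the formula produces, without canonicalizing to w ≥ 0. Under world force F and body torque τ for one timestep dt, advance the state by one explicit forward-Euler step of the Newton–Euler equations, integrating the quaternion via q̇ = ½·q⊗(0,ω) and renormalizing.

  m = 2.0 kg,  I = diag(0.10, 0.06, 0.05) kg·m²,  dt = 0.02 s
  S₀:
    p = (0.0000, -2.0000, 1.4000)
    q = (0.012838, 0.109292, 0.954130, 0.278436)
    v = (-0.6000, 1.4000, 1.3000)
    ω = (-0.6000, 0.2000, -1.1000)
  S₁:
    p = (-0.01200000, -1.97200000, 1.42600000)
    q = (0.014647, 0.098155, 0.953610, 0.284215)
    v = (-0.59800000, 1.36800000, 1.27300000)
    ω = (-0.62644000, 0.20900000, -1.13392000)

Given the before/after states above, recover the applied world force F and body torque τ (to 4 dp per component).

ω₁ − ω₀ = (-0.02644000, 0.00900000, -0.03392000)
applied torque τ = (-0.1300, 0.0600, -0.0800)
Δv = v₁−v₀ = (0.00200000, -0.03200000, -0.02700000)
applied force F = (0.2000, -3.2000, -2.7000)

F = (0.2000, -3.2000, -2.7000)
τ = (-0.1300, 0.0600, -0.0800)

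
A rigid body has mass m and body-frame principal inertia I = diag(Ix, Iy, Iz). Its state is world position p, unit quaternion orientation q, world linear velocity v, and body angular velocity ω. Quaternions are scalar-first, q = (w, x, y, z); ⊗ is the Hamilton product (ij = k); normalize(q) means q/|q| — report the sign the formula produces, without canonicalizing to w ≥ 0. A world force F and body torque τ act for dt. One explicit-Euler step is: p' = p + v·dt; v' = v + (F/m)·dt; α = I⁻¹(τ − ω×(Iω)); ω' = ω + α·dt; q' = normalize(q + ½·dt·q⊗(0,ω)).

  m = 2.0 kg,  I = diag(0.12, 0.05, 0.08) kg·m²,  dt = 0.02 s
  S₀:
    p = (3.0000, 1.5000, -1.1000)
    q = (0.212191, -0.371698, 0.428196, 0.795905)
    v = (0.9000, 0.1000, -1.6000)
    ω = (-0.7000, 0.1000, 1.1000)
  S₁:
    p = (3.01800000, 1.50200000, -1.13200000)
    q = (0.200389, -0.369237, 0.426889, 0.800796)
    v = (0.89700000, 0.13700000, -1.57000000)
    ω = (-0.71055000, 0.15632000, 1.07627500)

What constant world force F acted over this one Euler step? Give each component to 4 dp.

Δv = v₁−v₀ = (-0.00300000, 0.03700000, 0.03000000)
F = m·Δv/dt = (-0.3000, 3.7000, 3.0000)

F = (-0.3000, 3.7000, 3.0000)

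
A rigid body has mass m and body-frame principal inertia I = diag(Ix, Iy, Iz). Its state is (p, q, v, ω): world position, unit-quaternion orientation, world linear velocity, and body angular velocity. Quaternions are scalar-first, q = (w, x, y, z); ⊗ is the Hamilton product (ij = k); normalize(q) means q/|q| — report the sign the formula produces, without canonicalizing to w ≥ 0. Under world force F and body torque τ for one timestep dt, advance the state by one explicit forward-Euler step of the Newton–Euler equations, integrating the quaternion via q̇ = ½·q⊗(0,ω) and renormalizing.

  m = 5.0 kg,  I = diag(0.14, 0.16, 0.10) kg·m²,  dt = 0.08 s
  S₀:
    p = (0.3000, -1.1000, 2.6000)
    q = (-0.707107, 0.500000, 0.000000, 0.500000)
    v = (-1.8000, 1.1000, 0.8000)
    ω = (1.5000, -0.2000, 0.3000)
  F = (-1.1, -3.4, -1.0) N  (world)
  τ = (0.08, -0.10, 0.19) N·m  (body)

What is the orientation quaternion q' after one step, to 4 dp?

q' = (-0.7417, 0.4607, 0.0296, 0.4866)

q⊗(0,ω) = (-0.9000000, -0.9606605, 0.7414214, -0.3121321)
updated quaternion q' = (-0.7417, 0.4607, 0.0296, 0.4866)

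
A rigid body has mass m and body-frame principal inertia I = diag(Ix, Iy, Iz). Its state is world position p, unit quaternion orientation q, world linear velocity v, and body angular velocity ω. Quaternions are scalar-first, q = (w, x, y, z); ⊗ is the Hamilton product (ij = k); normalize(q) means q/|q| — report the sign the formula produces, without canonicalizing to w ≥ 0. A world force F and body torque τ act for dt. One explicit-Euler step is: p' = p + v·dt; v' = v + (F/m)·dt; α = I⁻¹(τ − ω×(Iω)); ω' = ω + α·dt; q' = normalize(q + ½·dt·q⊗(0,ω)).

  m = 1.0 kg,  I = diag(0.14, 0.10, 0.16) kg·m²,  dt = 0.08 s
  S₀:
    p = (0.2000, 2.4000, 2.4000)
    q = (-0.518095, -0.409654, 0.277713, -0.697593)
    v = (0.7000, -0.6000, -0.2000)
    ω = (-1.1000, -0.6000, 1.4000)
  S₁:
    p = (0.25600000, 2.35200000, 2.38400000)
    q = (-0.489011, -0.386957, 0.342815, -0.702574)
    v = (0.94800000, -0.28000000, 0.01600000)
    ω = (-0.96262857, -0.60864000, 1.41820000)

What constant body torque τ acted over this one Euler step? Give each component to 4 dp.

τ = (0.1900, 0.0200, 0.0100)

rate change Δω = (0.13737143, -0.00864000, 0.01820000)
gyro term ω₀×Iω₀ = (-0.0504, 0.0308, -0.0264)
I·α + gyro = (0.1900, 0.0200, 0.0100)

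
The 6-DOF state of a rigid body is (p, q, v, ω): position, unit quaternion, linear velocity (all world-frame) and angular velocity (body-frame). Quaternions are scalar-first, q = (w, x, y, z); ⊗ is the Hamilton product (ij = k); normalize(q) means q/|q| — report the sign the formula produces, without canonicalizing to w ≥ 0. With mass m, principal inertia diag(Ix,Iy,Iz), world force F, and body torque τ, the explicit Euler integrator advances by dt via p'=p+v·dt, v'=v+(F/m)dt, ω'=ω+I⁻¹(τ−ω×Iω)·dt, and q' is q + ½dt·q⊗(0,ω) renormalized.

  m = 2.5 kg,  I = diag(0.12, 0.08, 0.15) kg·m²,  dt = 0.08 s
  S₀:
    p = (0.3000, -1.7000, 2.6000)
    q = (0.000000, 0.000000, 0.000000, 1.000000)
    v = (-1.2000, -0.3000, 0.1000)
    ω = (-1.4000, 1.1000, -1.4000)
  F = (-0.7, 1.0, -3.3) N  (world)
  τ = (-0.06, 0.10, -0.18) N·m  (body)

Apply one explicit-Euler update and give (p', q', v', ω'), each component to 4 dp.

p' = (0.2040, -1.7240, 2.6080)
q' = (0.0558, -0.0438, -0.0558, 0.9959)
v' = (-1.2224, -0.2680, -0.0056)
ω' = (-1.3681, 1.2588, -1.5289)

gyro term ω×Iω = (-0.1078, -0.0588, 0.0616)
α = I⁻¹(τ − ω×Iω) = (0.3983, 1.9850, -1.6107)
new body rate ω' = (-1.3681, 1.2588, -1.5289)
2q̇ = q⊗(0,ω) = (1.4000000, -1.1000000, -1.4000000, 0.0000000)
q' = normalize(q + ½dt·q⊗(0,ω)) = (0.0558, -0.0438, -0.0558, 0.9959)
a = F/m = (-0.2800, 0.4000, -1.3200)
p' = p + v·dt = (0.2040, -1.7240, 2.6080)
v' = v + a·dt = (-1.2224, -0.2680, -0.0056)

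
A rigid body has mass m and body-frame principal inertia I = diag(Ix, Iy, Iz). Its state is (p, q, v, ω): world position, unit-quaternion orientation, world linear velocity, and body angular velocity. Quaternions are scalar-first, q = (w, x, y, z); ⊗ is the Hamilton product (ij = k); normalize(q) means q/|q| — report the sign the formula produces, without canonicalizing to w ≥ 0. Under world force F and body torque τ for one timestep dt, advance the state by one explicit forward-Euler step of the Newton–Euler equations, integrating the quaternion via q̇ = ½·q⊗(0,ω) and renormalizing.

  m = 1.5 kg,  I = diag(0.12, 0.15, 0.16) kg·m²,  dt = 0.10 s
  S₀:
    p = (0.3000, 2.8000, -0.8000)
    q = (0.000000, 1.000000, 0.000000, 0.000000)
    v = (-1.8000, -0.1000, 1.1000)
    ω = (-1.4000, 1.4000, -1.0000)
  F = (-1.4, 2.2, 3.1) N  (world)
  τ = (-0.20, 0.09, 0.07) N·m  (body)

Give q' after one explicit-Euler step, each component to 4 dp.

q' = (0.0696, 0.9939, 0.0497, 0.0696)

2q̇ = q⊗(0,ω) = (1.4000000, 0.0000000, 1.0000000, 1.4000000)
updated quaternion q' = (0.0696, 0.9939, 0.0497, 0.0696)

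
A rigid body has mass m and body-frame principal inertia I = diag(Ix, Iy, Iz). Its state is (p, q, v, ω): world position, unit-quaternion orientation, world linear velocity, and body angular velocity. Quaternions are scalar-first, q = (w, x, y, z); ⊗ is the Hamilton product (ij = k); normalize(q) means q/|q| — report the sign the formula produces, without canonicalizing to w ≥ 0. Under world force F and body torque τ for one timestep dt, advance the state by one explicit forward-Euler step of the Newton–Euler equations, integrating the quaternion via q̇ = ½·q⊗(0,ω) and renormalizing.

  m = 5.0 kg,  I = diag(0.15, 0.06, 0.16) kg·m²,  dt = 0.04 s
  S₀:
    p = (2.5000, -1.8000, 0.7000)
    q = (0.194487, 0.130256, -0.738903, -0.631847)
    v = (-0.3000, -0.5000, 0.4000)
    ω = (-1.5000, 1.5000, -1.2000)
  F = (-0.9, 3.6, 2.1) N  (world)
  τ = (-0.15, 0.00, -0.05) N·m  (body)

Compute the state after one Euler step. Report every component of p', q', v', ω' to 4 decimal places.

ω×(Iω) gyroscopic = (-0.1800, -0.0180, 0.2025)
angular accel α = (0.2000, 0.3000, -1.5781)
ω + α·dt = (-1.4920, 1.5120, -1.2631)
2q̇ = q⊗(0,ω) = (0.5455221, 1.5427236, 1.3958082, -1.1463549)
q' = normalize(q + ½dt·q⊗(0,ω)) = (0.2052, 0.1609, -0.7101, -0.6540)
new position p' = (2.4880, -1.8200, 0.7160)
new velocity v' = (-0.3072, -0.4712, 0.4168)

p' = (2.4880, -1.8200, 0.7160)
q' = (0.2052, 0.1609, -0.7101, -0.6540)
v' = (-0.3072, -0.4712, 0.4168)
ω' = (-1.4920, 1.5120, -1.2631)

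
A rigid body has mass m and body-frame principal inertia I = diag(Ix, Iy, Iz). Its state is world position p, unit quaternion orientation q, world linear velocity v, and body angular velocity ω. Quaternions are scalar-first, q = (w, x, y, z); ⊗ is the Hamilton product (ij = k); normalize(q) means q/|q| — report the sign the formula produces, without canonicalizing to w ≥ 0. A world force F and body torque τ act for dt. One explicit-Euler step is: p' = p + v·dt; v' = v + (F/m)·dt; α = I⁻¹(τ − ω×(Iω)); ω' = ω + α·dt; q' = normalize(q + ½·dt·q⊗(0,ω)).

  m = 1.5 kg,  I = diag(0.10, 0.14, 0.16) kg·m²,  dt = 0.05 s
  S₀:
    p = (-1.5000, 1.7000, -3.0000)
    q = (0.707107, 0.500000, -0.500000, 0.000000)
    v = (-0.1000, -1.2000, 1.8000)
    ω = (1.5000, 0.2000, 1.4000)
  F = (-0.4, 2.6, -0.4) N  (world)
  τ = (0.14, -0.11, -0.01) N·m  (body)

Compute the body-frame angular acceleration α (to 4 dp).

α = (1.3440, 0.1143, -0.1375)

ω×(Iω) gyroscopic = (0.0056, -0.1260, 0.0120)
α = I⁻¹(τ − ω×Iω) = (1.3440, 0.1143, -0.1375)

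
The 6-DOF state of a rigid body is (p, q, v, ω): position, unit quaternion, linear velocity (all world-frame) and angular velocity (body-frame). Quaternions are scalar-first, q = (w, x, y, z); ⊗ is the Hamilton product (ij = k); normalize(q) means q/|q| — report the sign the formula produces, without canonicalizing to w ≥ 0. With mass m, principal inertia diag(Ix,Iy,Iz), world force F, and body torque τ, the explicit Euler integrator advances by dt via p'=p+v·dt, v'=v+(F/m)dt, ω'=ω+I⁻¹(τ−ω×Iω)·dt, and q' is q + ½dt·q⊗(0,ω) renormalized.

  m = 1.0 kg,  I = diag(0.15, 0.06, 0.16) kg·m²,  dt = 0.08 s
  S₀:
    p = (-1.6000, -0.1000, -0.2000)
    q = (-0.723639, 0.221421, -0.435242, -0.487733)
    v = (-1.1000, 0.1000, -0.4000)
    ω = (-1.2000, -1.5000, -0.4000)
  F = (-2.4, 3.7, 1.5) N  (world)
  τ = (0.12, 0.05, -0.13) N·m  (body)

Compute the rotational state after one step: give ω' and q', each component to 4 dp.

ω' = (-1.1680, -1.4269, -0.3840)
q' = (-0.7446, 0.2331, -0.3638, -0.5088)

gyro term ω×Iω = (0.0600, -0.0048, -0.1620)
α = I⁻¹(τ − ω×Iω) = (0.4000, 0.9133, 0.2000)
ω + α·dt = (-1.1680, -1.4269, -0.3840)
2q̇ = q⊗(0,ω) = (-0.5822510, 0.3108641, 1.7593065, -0.5649663)
updated quaternion q' = (-0.7446, 0.2331, -0.3638, -0.5088)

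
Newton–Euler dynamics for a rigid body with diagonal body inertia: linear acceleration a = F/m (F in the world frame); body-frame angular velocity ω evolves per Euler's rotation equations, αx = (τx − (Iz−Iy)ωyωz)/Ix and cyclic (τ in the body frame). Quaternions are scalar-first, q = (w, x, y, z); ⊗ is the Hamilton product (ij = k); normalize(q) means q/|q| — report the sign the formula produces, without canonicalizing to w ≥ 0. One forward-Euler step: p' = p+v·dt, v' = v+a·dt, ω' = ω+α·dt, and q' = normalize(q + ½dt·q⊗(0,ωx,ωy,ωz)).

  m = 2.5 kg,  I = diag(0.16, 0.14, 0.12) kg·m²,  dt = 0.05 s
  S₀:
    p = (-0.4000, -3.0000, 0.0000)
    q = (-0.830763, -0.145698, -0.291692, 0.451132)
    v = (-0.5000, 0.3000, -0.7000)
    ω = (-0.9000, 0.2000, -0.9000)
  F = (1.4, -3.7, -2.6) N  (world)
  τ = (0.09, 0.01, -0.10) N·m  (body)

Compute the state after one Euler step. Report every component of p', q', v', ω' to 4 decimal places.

p' = (-0.4250, -2.9850, -0.0350)
q' = (-0.8220, -0.1226, -0.3091, 0.4623)
v' = (-0.4720, 0.2260, -0.7520)
ω' = (-0.8730, 0.1920, -0.9432)

linear accel F/m = (0.5600, -1.4800, -1.0400)
p' = p + v·dt = (-0.4250, -2.9850, -0.0350)
new velocity v' = (-0.4720, 0.2260, -0.7520)
angular accel α = (0.5400, -0.1600, -0.8633)
ω' = ω + α·dt = (-0.8730, 0.1920, -0.9432)
Hamilton product q⊗(0,ω) = (0.3332290, 0.9199831, -0.7032996, 0.4560243)
q' = normalize(q + ½dt·q⊗(0,ω)) = (-0.8220, -0.1226, -0.3091, 0.4623)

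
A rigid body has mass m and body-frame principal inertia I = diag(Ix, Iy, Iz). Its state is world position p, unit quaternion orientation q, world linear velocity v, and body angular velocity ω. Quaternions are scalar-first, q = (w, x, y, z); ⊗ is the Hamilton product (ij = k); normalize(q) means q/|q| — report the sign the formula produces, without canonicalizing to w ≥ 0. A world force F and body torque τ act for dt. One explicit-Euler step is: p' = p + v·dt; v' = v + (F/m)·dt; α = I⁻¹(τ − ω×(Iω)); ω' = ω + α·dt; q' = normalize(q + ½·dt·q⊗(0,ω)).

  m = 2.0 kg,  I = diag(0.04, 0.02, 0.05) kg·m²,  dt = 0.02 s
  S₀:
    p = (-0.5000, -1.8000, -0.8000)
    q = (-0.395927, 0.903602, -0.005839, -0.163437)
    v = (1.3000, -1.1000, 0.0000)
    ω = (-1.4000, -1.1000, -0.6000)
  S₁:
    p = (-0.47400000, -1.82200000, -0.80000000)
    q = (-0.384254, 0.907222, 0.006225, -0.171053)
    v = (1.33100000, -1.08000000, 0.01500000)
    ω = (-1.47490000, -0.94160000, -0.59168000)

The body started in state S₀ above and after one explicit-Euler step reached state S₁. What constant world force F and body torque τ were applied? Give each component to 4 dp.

F = (3.1000, 2.0000, 1.5000)
τ = (-0.1300, 0.1500, -0.0100)

v₁ − v₀ = (0.03100000, 0.02000000, 0.01500000)
applied force F = (3.1000, 2.0000, 1.5000)
ω₁ − ω₀ = (-0.07490000, 0.15840000, 0.00832000)
I·α + gyro = (-0.1300, 0.1500, -0.0100)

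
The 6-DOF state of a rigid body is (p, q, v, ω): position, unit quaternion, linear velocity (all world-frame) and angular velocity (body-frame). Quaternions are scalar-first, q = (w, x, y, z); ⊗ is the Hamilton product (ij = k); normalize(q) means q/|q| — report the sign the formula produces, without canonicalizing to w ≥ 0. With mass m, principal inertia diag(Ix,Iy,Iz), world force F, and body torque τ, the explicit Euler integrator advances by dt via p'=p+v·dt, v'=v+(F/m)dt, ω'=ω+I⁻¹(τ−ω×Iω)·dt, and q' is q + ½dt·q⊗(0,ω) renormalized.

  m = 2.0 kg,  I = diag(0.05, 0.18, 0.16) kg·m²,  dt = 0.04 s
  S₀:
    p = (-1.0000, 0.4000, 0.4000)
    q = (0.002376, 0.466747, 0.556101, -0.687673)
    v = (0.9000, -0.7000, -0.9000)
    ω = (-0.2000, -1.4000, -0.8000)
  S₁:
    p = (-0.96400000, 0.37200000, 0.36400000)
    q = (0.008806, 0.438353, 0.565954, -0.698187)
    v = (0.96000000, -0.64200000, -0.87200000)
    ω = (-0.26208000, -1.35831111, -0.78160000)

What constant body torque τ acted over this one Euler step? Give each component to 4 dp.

τ = (-0.1000, 0.1700, 0.1100)

rate change Δω = (-0.06208000, 0.04168889, 0.01840000)
applied torque τ = (-0.1000, 0.1700, 0.1100)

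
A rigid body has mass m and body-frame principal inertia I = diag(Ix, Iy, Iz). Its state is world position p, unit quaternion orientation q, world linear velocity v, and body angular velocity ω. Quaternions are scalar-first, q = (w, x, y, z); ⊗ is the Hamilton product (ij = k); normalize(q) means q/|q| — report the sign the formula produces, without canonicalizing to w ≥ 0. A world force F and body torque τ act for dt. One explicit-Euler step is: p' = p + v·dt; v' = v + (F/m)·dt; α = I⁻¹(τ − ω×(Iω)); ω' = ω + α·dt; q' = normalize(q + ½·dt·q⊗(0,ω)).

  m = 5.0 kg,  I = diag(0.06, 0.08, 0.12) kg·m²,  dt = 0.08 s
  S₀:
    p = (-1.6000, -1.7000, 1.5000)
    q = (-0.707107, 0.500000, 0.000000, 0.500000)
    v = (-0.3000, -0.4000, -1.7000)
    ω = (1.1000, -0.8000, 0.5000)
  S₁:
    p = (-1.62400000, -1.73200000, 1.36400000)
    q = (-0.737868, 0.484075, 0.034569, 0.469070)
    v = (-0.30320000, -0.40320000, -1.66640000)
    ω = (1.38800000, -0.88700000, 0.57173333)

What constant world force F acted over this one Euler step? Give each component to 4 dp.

Δv = v₁−v₀ = (-0.00320000, -0.00320000, 0.03360000)
applied force F = (-0.2000, -0.2000, 2.1000)

F = (-0.2000, -0.2000, 2.1000)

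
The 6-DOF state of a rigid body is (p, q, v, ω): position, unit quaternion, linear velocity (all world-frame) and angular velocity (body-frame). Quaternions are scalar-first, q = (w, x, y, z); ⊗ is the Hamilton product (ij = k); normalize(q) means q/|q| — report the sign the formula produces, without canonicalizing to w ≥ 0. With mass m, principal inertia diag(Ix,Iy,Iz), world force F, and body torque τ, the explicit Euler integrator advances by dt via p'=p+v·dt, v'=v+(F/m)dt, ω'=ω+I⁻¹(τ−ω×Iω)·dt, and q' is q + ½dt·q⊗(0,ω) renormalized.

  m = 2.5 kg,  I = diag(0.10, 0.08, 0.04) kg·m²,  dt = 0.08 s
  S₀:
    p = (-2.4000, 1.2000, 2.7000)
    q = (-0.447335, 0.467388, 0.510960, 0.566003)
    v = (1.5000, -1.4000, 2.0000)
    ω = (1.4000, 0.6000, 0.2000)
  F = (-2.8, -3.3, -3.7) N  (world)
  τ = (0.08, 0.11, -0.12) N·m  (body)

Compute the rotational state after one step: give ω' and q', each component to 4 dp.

(τ − ω×Iω)/I = (0.8480, 1.1650, -2.5800)
ω + α·dt = (1.4678, 0.6932, -0.0064)
Hamilton product q⊗(0,ω) = (-1.0741198, -0.8636788, 0.4305256, -0.5243782)
q + ½dt·q⊗(0,ω), renormalized = (-0.4894, 0.4320, 0.5272, 0.5440)

ω' = (1.4678, 0.6932, -0.0064)
q' = (-0.4894, 0.4320, 0.5272, 0.5440)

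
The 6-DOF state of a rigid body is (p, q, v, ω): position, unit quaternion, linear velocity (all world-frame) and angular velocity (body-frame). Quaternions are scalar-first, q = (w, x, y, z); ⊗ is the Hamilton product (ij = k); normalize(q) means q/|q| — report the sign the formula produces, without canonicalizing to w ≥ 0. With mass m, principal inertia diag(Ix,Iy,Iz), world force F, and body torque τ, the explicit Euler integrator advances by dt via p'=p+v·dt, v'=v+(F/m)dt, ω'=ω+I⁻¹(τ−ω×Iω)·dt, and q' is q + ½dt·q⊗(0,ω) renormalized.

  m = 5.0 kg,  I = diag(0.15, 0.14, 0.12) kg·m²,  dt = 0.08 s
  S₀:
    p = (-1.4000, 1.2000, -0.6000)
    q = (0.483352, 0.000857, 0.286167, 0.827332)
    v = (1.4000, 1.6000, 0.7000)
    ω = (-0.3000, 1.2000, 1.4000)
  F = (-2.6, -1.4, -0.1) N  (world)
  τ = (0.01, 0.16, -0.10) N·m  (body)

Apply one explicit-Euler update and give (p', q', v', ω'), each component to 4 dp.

p' = (-1.2880, 1.3280, -0.5440)
q' = (0.4221, -0.0286, 0.2986, 0.8555)
v' = (1.3584, 1.5776, 0.6984)
ω' = (-0.2767, 1.2986, 1.3309)

a = (-0.5200, -0.2800, -0.0200)
p' = p + v·dt = (-1.2880, 1.3280, -0.5440)
new velocity v' = (1.3584, 1.5776, 0.6984)
gyro term ω×Iω = (-0.0336, -0.0126, 0.0036)
angular accel α = (0.2907, 1.2329, -0.8633)
ω + α·dt = (-0.2767, 1.2986, 1.3309)
Hamilton product q⊗(0,ω) = (-1.5014081, -0.7371702, 0.3306230, 0.7635713)
q' = normalize(q + ½dt·q⊗(0,ω)) = (0.4221, -0.0286, 0.2986, 0.8555)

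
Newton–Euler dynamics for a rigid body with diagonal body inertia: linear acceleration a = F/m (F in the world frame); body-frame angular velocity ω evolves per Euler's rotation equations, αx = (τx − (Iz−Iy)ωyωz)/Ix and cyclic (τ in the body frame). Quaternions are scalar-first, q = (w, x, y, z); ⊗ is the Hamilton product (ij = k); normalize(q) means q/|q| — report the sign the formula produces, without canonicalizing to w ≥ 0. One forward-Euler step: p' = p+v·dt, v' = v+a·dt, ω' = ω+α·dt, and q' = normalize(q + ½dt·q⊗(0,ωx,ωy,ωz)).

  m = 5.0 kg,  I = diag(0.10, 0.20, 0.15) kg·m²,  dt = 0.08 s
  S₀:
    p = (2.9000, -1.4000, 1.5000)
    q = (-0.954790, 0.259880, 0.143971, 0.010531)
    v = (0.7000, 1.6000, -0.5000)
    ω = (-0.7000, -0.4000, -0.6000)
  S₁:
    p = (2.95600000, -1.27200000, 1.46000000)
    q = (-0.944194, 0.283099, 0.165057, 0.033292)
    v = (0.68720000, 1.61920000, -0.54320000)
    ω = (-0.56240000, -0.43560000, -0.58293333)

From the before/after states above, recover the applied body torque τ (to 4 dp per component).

τ = (0.1600, -0.1100, 0.0600)

rate change Δω = (0.13760000, -0.03560000, 0.01706667)
ω₀×(Iω₀) = (-0.0120, -0.0210, 0.0280)
I·α + gyro = (0.1600, -0.1100, 0.0600)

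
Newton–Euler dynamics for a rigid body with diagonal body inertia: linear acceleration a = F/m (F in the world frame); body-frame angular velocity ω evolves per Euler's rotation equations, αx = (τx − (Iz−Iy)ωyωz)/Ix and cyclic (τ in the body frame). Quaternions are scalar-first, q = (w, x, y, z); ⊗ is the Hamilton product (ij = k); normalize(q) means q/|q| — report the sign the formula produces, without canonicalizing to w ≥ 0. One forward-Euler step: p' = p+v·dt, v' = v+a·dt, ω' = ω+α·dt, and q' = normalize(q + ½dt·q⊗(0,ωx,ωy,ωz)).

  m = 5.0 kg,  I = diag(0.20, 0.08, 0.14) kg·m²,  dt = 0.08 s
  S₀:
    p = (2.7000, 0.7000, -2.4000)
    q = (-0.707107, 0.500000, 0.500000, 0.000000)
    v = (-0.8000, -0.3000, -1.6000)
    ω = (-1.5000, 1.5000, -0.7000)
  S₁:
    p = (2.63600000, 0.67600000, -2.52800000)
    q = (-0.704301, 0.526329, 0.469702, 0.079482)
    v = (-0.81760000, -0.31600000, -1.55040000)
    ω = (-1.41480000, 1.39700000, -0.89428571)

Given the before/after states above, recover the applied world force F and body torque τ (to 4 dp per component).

F = (-1.1000, -1.0000, 3.1000)
τ = (0.1500, -0.0400, -0.0700)

Δv = v₁−v₀ = (-0.01760000, -0.01600000, 0.04960000)
applied force F = (-1.1000, -1.0000, 3.1000)
rate change Δω = (0.08520000, -0.10300000, -0.19428571)
precession coupling = (-0.0630, 0.0630, 0.2700)
applied torque τ = (0.1500, -0.0400, -0.0700)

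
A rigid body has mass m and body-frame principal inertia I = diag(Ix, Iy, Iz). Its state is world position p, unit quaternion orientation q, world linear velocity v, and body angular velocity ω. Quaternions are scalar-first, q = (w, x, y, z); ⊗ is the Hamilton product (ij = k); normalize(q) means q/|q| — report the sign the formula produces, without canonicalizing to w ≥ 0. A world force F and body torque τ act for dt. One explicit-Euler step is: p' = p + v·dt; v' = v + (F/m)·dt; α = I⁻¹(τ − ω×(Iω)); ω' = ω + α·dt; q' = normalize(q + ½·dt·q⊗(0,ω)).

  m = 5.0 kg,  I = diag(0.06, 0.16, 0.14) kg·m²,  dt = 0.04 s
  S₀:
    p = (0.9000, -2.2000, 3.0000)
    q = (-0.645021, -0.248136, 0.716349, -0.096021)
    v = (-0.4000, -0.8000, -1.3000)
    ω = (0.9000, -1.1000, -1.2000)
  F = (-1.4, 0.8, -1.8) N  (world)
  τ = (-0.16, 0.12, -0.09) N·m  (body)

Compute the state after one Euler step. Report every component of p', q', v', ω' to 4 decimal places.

p' = (0.8840, -2.2320, 2.9480)
q' = (-0.6267, -0.2789, 0.7224, -0.0879)
v' = (-0.4112, -0.7936, -1.3144)
ω' = (0.8109, -1.0916, -1.1974)

new position p' = (0.8840, -2.2320, 2.9480)
v + (F/m)dt = (-0.4112, -0.7936, -1.3144)
(τ − ω×Iω)/I = (-2.2267, 0.2100, 0.0643)
ω + α·dt = (0.8109, -1.0916, -1.1974)
Hamilton product q⊗(0,ω) = (0.8960811, -1.5457608, 0.3253410, 0.4022607)
updated quaternion q' = (-0.6267, -0.2789, 0.7224, -0.0879)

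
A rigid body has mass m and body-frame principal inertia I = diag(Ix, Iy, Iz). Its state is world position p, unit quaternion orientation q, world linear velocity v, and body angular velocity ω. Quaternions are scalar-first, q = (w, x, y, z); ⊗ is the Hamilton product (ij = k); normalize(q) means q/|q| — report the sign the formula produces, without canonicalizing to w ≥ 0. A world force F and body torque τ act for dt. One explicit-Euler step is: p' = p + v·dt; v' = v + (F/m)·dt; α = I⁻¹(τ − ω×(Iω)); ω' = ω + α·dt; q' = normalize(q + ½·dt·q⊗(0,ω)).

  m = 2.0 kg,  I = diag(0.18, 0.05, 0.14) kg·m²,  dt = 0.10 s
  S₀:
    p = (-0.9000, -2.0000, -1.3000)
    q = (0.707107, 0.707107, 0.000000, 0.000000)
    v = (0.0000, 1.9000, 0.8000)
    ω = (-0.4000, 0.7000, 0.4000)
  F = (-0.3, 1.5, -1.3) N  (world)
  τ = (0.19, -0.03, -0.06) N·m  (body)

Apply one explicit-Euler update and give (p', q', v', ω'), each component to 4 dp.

ω×(Iω) gyroscopic = (0.0252, -0.0064, 0.0364)
(τ − ω×Iω)/I = (0.9156, -0.4720, -0.6886)
ω' = ω + α·dt = (-0.3084, 0.6528, 0.3311)
q⊗(0,ω) = (0.2828428, -0.2828428, 0.2121321, 0.7778177)
q + ½dt·q⊗(0,ω), renormalized = (0.7205, 0.6923, 0.0106, 0.0389)
a = F/m = (-0.1500, 0.7500, -0.6500)
new position p' = (-0.9000, -1.8100, -1.2200)
v' = v + a·dt = (-0.0150, 1.9750, 0.7350)

p' = (-0.9000, -1.8100, -1.2200)
q' = (0.7205, 0.6923, 0.0106, 0.0389)
v' = (-0.0150, 1.9750, 0.7350)
ω' = (-0.3084, 0.6528, 0.3311)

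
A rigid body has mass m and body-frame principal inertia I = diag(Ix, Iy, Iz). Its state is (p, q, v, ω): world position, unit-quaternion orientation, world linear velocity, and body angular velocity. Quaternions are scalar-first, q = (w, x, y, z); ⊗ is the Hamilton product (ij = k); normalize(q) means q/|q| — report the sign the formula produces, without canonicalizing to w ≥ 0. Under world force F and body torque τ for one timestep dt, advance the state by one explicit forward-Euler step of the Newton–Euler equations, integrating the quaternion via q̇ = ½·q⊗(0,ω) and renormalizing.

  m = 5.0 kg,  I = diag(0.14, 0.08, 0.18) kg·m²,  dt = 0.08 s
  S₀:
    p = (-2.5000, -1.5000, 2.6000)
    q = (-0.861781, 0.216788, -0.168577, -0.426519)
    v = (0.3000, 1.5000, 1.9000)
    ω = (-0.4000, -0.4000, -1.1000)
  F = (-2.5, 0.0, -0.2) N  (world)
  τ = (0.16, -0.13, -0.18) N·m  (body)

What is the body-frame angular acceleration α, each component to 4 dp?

gyro term ω×Iω = (0.0440, -0.0176, -0.0096)
α = I⁻¹(τ − ω×Iω) = (0.8286, -1.4050, -0.9467)

α = (0.8286, -1.4050, -0.9467)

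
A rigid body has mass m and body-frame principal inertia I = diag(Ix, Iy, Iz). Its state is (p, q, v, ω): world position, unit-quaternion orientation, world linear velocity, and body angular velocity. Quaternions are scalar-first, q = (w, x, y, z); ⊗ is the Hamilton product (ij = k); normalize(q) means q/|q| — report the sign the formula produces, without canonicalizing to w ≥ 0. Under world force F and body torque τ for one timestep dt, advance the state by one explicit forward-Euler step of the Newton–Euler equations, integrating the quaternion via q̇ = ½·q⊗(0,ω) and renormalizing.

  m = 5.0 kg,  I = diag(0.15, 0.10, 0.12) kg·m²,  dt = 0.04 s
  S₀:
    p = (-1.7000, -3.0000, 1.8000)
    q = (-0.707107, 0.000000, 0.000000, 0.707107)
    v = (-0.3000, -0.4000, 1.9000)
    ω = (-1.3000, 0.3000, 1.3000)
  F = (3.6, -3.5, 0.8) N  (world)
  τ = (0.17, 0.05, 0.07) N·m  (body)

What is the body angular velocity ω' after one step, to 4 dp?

ω' = (-1.2567, 0.3403, 1.3168)

angular accel α = (1.0813, 1.0070, 0.4208)
ω + α·dt = (-1.2567, 0.3403, 1.3168)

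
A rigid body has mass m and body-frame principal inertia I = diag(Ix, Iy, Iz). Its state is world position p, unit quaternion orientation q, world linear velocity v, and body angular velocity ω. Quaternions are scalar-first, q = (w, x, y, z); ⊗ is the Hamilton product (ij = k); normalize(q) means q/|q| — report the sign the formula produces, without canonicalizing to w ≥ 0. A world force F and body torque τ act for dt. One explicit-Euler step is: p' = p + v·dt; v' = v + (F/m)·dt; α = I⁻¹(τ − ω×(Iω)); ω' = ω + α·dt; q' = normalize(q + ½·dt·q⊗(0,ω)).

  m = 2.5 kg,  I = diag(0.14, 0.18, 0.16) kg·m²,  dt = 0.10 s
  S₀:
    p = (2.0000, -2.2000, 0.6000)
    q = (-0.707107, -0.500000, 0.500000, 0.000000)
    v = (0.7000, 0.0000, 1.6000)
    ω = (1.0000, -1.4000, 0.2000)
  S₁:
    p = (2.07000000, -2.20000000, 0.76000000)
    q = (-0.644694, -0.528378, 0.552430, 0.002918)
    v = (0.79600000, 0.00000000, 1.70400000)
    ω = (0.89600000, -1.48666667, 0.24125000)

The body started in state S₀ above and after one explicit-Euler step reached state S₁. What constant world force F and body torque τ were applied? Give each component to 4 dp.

F = (2.4000, 0.0000, 2.6000)
τ = (-0.1400, -0.1600, 0.0100)

v₁ − v₀ = (0.09600000, 0.00000000, 0.10400000)
m·(v₁−v₀)/dt = (2.4000, 0.0000, 2.6000)
ω₁ − ω₀ = (-0.10400000, -0.08666667, 0.04125000)
ω₀×(Iω₀) = (0.0056, -0.0040, -0.0560)
τ = I·(Δω/dt) + ω₀×(Iω₀) = (-0.1400, -0.1600, 0.0100)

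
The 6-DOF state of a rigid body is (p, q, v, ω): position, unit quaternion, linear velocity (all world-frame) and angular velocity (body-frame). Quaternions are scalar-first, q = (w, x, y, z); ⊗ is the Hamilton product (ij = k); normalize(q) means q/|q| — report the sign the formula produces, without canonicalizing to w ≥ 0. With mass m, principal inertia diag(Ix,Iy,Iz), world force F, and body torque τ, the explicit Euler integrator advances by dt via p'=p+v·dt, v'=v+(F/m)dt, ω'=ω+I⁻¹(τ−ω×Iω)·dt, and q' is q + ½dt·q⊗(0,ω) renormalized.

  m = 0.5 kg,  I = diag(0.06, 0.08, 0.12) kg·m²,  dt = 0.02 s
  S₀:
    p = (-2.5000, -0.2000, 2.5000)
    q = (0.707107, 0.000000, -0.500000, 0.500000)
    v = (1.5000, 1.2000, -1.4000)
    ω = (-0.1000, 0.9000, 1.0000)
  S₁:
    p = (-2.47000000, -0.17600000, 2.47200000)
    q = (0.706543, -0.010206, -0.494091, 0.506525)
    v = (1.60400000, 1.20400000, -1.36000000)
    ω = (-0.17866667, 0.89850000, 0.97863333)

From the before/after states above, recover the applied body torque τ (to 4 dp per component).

τ = (-0.2000, 0.0000, -0.1300)

rate change Δω = (-0.07866667, -0.00150000, -0.02136667)
applied torque τ = (-0.2000, 0.0000, -0.1300)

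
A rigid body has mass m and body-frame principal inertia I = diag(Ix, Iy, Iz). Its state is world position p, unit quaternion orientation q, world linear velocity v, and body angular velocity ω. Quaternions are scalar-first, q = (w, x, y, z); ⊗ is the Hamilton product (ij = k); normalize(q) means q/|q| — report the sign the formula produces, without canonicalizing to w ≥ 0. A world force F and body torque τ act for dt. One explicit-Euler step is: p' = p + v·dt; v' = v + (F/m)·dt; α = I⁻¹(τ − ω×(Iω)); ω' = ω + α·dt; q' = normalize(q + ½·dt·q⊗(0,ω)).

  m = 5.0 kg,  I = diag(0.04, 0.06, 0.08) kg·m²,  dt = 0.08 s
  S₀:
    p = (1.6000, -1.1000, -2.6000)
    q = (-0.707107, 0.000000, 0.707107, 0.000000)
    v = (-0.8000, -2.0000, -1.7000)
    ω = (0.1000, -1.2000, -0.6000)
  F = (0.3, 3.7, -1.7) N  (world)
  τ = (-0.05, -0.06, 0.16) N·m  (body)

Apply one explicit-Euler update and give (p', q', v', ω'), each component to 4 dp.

gyro term ω×Iω = (0.0144, 0.0024, -0.0024)
(τ − ω×Iω)/I = (-1.6100, -1.0400, 2.0300)
ω' = ω + α·dt = (-0.0288, -1.2832, -0.4376)
q⊗(0,ω) = (0.8485284, -0.4949749, 0.8485284, 0.3535535)
q + ½dt·q⊗(0,ω), renormalized = (-0.6722, -0.0198, 0.7400, 0.0141)
a = (0.0600, 0.7400, -0.3400)
new position p' = (1.5360, -1.2600, -2.7360)
v + (F/m)dt = (-0.7952, -1.9408, -1.7272)

p' = (1.5360, -1.2600, -2.7360)
q' = (-0.6722, -0.0198, 0.7400, 0.0141)
v' = (-0.7952, -1.9408, -1.7272)
ω' = (-0.0288, -1.2832, -0.4376)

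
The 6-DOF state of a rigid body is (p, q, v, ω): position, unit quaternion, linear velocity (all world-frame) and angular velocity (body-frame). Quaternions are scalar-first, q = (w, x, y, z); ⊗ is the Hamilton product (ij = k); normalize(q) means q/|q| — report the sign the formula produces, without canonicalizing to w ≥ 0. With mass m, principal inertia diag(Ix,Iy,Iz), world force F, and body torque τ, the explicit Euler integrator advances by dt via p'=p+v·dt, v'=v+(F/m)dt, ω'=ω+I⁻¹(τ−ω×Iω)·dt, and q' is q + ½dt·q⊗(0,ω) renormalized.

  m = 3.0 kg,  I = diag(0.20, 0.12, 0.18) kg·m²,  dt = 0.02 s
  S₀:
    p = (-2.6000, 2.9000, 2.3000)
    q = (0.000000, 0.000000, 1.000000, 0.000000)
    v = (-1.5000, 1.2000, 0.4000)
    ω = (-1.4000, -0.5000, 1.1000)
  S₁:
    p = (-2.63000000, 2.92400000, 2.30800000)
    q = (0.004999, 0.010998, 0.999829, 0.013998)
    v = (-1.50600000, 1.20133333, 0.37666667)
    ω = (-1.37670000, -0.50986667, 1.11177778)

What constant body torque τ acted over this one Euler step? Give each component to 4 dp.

τ = (0.2000, -0.0900, 0.0500)

rate change Δω = (0.02330000, -0.00986667, 0.01177778)
τ = I·(Δω/dt) + ω₀×(Iω₀) = (0.2000, -0.0900, 0.0500)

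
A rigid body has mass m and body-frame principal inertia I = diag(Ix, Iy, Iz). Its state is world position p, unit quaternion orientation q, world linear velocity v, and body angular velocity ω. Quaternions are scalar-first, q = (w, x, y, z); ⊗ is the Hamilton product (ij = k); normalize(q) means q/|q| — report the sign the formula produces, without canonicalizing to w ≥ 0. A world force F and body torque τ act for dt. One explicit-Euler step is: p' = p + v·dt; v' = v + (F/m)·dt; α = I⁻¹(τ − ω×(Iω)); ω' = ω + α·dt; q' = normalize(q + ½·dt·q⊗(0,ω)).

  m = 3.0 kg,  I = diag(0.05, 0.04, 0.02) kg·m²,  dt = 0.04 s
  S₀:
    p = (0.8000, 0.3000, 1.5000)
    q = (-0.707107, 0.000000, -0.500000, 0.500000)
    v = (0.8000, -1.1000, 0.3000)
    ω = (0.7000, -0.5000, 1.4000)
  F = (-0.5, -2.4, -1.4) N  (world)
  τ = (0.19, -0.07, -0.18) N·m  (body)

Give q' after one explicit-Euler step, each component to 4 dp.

q' = (-0.7257, -0.0189, -0.4857, 0.4869)

2q̇ = q⊗(0,ω) = (-0.9500000, -0.9449749, 0.7035535, -0.6399498)
q' = normalize(q + ½dt·q⊗(0,ω)) = (-0.7257, -0.0189, -0.4857, 0.4869)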